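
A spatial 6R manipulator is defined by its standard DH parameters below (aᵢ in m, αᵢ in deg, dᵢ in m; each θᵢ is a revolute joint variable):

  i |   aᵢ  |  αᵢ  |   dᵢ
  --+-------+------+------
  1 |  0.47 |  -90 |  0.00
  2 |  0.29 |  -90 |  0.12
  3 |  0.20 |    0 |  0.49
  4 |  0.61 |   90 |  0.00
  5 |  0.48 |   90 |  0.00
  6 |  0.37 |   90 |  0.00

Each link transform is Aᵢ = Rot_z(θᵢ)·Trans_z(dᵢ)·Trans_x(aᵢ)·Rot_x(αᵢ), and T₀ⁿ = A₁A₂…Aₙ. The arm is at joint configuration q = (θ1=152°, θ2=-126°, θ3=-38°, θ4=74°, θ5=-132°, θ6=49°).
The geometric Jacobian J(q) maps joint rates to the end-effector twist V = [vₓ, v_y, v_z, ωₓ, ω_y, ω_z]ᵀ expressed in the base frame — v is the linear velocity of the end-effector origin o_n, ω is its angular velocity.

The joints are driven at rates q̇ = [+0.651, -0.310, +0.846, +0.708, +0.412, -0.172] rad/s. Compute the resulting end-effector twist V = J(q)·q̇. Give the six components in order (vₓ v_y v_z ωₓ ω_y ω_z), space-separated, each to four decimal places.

1.1095 0.1851 0.0988 -0.8242 0.4969 1.7763

o_n = [-0.1961, -0.3428, 0.5499]
J₁: ẑ×o_n = [0.3428, -0.1961, 0.0000], ω = ẑ
J2: z=[-0.4695, -0.8829, 0.0000] o=[-0.4150, 0.2207, 0.0000] → [-0.4856, 0.2582, 0.4578, -0.4695, -0.8829, 0.0000]
J3: z=[-0.7143, 0.3798, 0.5878] o=[-0.3208, 0.0347, 0.2346] → [0.3416, 0.2985, 0.2223, -0.7143, 0.3798, 0.5878]
J4: z=[-0.7143, 0.3798, 0.5878] o=[-0.6468, 0.0686, 0.6501] → [0.2038, 0.1934, 0.1227, -0.7143, 0.3798, 0.5878]
J5: z=[-0.0748, -0.8765, 0.4755] o=[-0.2224, 0.2490, 1.0494] → [0.7192, -0.0248, 0.0673, -0.0748, -0.8765, 0.4755]
J6: z=[-0.9951, 0.0344, -0.0931] o=[-0.1911, 0.0185, 0.6295] → [-0.0364, -0.0787, 0.3597, -0.9951, 0.0344, -0.0931]
V = J·q̇ = [1.1095, 0.1851, 0.0988, -0.8242, 0.4969, 1.7763]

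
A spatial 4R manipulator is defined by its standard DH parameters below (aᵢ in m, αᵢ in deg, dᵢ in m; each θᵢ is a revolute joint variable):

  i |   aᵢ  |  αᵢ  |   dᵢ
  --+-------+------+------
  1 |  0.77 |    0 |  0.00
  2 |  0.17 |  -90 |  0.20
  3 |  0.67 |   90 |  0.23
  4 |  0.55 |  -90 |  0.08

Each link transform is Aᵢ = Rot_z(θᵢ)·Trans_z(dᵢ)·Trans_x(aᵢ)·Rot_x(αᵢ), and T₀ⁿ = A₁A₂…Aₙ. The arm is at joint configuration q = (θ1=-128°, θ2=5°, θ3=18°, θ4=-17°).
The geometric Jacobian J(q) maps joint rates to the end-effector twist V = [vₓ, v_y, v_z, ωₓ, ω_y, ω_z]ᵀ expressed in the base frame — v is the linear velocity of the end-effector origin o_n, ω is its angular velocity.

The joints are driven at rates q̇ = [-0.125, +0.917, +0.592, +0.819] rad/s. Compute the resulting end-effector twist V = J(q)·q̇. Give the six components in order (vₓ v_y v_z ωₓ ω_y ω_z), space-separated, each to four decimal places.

1.2265 -0.6634 -0.7287 0.3587 -0.5347 1.5709

o_n = [-1.1416, -1.7617, -0.0935]
J₁: ẑ×o_n = [1.7617, -1.1416, 0.0000], ω = ẑ
J2: z=[0.0000, 0.0000, 1.0000] o=[-0.4741, -0.6068, 0.0000] → [1.1549, -0.6675, 0.0000, 0.0000, 0.0000, 1.0000]
J3: z=[0.8387, -0.5446, 0.0000] o=[-0.5666, -0.7493, 0.2000] → [0.1598, 0.2461, -1.1622, 0.8387, -0.5446, 0.0000]
J4: z=[-0.1683, -0.2592, 0.9511] o=[-0.7208, -1.4090, -0.0070] → [0.3578, -0.4147, -0.0497, -0.1683, -0.2592, 0.9511]
V = J·q̇ = [1.2265, -0.6634, -0.7287, 0.3587, -0.5347, 1.5709]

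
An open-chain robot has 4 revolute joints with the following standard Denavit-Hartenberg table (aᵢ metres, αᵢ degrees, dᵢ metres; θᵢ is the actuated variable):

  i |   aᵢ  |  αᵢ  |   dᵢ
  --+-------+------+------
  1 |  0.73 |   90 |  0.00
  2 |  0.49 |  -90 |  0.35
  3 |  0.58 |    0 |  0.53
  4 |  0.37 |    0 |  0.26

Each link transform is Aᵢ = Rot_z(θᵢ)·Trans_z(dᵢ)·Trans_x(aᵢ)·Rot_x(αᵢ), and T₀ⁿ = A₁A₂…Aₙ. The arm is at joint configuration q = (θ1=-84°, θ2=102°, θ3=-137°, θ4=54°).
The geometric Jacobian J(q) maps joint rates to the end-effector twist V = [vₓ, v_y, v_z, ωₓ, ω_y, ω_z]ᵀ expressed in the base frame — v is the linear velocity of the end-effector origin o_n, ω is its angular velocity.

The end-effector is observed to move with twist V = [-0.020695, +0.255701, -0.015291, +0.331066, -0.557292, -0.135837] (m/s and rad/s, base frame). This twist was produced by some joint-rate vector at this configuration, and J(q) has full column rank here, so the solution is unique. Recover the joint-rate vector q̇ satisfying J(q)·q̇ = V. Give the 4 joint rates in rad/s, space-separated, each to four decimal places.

o_n = [-1.1136, -0.0509, -0.0558]
J₁: ẑ×o_n = [0.0509, -1.1136, 0.0000], ω = ẑ
J2: z=[-0.9945, -0.1045, 0.0000] o=[0.0763, -0.7260, 0.0000] → [0.0058, -0.0555, -0.7958, -0.9945, -0.1045, 0.0000]
J3: z=[-0.1022, 0.9728, -0.2079] o=[-0.2824, -0.6613, 0.4793] → [-0.3936, 0.1181, 0.7461, -0.1022, 0.9728, -0.2079]
J4: z=[-0.1022, 0.9728, -0.2079] o=[-0.7208, -0.2747, -0.0458] → [0.0369, 0.0806, 0.3592, -0.1022, 0.9728, -0.2079]
q̇ = J⁺·V = [-0.2610, -0.2710, -0.0380, -0.5640]

-0.2610 -0.2710 -0.0380 -0.5640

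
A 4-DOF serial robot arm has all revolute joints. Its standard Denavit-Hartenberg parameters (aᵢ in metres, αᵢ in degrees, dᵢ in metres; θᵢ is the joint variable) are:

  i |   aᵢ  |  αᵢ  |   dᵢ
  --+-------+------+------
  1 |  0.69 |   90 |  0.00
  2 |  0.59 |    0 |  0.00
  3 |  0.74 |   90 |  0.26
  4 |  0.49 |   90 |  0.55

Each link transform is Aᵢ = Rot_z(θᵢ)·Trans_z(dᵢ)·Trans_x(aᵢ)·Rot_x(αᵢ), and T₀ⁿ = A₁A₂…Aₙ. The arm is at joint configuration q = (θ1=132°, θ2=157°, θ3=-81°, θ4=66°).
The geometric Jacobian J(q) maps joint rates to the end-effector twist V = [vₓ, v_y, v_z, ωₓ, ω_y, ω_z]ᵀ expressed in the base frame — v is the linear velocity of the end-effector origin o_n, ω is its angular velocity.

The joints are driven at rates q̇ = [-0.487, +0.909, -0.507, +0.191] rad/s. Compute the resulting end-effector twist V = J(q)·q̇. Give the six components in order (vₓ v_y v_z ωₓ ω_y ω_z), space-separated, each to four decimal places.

o_n = [-0.0816, 1.1481, 1.0089]
J₁: ẑ×o_n = [-1.1481, -0.0816, 0.0000], ω = ẑ
J2: z=[0.7431, 0.6691, 0.0000] o=[-0.4617, 0.5128, 0.0000] → [0.6751, -0.7497, 0.2178, 0.7431, 0.6691, 0.0000]
J3: z=[0.7431, 0.6691, 0.0000] o=[-0.0983, 0.1092, 0.2305] → [0.5208, -0.5784, 0.7609, 0.7431, 0.6691, 0.0000]
J4: z=[-0.6493, 0.7211, -0.2419] o=[-0.0249, 0.4162, 0.9486] → [0.2206, 0.0529, -0.4343, -0.6493, 0.7211, -0.2419]
V = J·q̇ = [0.9509, -0.3384, -0.2708, 0.1747, 0.4067, -0.5332]

0.9509 -0.3384 -0.2708 0.1747 0.4067 -0.5332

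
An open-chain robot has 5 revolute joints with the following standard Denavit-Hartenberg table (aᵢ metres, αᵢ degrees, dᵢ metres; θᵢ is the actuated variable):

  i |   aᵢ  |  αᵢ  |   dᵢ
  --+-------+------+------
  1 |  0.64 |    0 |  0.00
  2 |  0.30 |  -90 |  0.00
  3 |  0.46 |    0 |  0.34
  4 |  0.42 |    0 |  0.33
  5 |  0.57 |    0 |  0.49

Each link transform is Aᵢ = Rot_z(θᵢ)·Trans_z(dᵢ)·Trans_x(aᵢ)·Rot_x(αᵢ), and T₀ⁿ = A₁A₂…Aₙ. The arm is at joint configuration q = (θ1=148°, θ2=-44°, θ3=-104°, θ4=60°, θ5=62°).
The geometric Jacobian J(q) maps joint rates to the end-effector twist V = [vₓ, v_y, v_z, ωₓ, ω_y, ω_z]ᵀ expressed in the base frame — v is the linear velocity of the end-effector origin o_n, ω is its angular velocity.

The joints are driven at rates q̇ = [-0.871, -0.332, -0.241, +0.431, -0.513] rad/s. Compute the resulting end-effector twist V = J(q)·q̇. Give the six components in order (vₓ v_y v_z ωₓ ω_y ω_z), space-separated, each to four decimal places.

1.1624 2.1320 0.0909 0.3134 0.0781 -1.2030

o_n = [-1.9182, 1.0608, 0.5620]
J₁: ẑ×o_n = [-1.0608, -1.9182, 0.0000], ω = ẑ
J2: z=[0.0000, 0.0000, 1.0000] o=[-0.5428, 0.3391, 0.0000] → [-0.7216, -1.3754, 0.0000, 0.0000, 0.0000, 1.0000]
J3: z=[-0.9703, -0.2419, 0.0000] o=[-0.6153, 0.6302, 0.0000] → [-0.1359, 0.5453, -0.7329, -0.9703, -0.2419, 0.0000]
J4: z=[-0.9703, -0.2419, 0.0000] o=[-0.9183, 0.4400, 0.4463] → [-0.0280, 0.1122, -0.8442, -0.9703, -0.2419, 0.0000]
J5: z=[-0.9703, -0.2419, 0.0000] o=[-1.3116, 0.6533, 0.7381] → [0.0426, -0.1709, -0.5421, -0.9703, -0.2419, 0.0000]
V = J·q̇ = [1.1624, 2.1320, 0.0909, 0.3134, 0.0781, -1.2030]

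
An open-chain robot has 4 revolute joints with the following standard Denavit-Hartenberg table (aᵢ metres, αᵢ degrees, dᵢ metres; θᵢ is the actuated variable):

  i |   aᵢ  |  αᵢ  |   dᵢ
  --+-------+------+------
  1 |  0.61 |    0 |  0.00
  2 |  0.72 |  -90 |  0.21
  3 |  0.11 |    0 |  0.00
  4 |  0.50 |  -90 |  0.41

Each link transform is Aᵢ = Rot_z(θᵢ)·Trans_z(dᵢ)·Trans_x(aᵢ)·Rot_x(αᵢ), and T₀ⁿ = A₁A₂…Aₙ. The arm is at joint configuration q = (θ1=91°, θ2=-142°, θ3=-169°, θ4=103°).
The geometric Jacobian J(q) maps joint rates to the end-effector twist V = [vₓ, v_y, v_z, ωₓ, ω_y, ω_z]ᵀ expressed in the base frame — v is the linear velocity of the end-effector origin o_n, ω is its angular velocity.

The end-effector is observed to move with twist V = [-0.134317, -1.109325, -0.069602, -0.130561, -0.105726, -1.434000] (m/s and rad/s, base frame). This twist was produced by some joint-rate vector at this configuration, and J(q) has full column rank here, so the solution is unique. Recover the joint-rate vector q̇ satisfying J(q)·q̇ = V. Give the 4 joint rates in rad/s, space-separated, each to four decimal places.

o_n = [0.8211, 0.2343, 0.6878]
J₁: ẑ×o_n = [-0.2343, 0.8211, 0.0000], ω = ẑ
J2: z=[0.0000, 0.0000, 1.0000] o=[-0.0106, 0.6099, 0.0000] → [0.3757, 0.8318, -0.0000, 0.0000, 0.0000, 1.0000]
J3: z=[0.7771, 0.6293, 0.0000] o=[0.4425, 0.0504, 0.2100] → [0.3007, -0.3713, -0.0954, 0.7771, 0.6293, 0.0000]
J4: z=[0.7771, 0.6293, 0.0000] o=[0.3745, 0.1343, 0.2310] → [0.2875, -0.3550, -0.2034, 0.7771, 0.6293, 0.0000]
q̇ = J⁺·V = [-0.7630, -0.6710, -0.9610, 0.7930]

-0.7630 -0.6710 -0.9610 0.7930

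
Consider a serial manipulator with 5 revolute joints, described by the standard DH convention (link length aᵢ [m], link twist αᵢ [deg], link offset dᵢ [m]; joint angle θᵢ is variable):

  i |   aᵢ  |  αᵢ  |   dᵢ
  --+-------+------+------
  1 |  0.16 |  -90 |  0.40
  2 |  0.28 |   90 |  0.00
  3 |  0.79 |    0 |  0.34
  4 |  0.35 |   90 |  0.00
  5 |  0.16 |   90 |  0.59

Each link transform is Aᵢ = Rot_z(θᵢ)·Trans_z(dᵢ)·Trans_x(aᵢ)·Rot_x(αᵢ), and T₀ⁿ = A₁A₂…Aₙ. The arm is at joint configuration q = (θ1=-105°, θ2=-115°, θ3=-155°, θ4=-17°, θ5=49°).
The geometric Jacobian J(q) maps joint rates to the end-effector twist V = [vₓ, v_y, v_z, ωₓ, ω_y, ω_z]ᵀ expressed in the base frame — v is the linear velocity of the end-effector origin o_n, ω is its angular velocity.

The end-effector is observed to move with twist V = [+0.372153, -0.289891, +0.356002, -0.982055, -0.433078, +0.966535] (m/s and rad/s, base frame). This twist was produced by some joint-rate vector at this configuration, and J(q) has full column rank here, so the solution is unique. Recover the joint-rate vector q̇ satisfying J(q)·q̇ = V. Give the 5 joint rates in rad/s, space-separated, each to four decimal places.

0.5820 -0.3790 0.0800 -0.8520 -0.4620

o_n = [0.1414, -0.1950, -0.6726]
J₁: ẑ×o_n = [0.1950, 0.1414, -0.0000], ω = ẑ
J2: z=[0.9659, -0.2588, 0.0000] o=[-0.0414, -0.1545, 0.4000] → [0.2776, 1.0361, 0.0082, 0.9659, -0.2588, 0.0000]
J3: z=[0.2346, 0.8754, -0.4226] o=[-0.0108, -0.0402, 0.6538] → [-1.2266, 0.2468, -0.1695, 0.2346, 0.8754, -0.4226]
J4: z=[0.2346, 0.8754, -0.4226] o=[-0.3318, 0.0515, -0.1388] → [-0.5715, -0.0748, -0.4721, 0.2346, 0.8754, -0.4226]
J5: z=[0.9413, -0.3131, -0.1261] o=[-0.4168, -0.0773, -0.4529] → [0.0539, 0.1364, 0.0640, 0.9413, -0.3131, -0.1261]
q̇ = J⁺·V = [0.5820, -0.3790, 0.0800, -0.8520, -0.4620]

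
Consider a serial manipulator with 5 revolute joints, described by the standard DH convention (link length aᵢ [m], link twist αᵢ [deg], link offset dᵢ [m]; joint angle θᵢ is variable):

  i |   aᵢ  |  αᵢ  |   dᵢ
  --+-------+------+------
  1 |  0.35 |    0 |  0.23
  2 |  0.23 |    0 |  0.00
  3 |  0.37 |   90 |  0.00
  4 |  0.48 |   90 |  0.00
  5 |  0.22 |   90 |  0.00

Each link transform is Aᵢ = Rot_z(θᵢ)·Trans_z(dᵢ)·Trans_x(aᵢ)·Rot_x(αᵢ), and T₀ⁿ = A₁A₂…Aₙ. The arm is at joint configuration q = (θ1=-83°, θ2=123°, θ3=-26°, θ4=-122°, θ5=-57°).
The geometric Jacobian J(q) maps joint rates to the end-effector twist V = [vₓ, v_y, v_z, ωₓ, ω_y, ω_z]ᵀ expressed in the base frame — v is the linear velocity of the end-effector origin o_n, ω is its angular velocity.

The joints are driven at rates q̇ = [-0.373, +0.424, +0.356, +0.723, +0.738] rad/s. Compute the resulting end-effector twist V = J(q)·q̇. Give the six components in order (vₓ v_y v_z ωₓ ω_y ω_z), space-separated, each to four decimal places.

0.0931 -0.0188 -0.3453 -0.4324 -0.8529 0.7981

o_n = [0.2248, -0.0079, -0.2787]
J₁: ẑ×o_n = [0.0079, 0.2248, -0.0000], ω = ẑ
J2: z=[0.0000, 0.0000, 1.0000] o=[0.0427, -0.3474, 0.2300] → [-0.3395, 0.1821, 0.0000, 0.0000, 0.0000, 1.0000]
J3: z=[0.0000, 0.0000, 1.0000] o=[0.2188, -0.1996, 0.2300] → [-0.1916, 0.0060, 0.0000, 0.0000, 0.0000, 1.0000]
J4: z=[0.2419, -0.9703, 0.0000] o=[0.5779, -0.1100, 0.2300] → [0.4936, 0.1231, -0.3179, 0.2419, -0.9703, 0.0000]
J5: z=[-0.8229, -0.2052, 0.5299] o=[0.3310, -0.1716, -0.1771] → [-0.0659, -0.1399, -0.1565, -0.8229, -0.2052, 0.5299]
V = J·q̇ = [0.0931, -0.0188, -0.3453, -0.4324, -0.8529, 0.7981]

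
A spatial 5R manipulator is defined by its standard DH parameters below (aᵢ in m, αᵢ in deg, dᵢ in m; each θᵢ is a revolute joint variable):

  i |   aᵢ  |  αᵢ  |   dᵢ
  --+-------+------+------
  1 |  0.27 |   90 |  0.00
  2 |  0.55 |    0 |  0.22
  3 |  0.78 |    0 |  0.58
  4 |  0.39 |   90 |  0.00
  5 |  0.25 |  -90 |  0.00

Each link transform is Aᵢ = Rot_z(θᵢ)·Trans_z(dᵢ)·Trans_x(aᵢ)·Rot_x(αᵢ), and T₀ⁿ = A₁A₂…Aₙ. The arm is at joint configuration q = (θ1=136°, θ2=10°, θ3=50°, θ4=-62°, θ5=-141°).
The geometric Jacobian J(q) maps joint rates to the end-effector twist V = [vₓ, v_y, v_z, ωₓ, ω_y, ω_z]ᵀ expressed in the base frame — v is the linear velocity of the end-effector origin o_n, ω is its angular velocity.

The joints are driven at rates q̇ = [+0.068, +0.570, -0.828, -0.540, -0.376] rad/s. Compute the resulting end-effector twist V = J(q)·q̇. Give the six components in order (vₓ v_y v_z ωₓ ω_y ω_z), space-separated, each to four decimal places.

o_n = [-0.5587, 1.4329, 0.7642]
J₁: ẑ×o_n = [-1.4329, -0.5587, 0.0000], ω = ẑ
J2: z=[0.6947, 0.7193, 0.0000] o=[-0.1942, 0.1876, 0.0000] → [0.5497, -0.5308, 1.1272, 0.6947, 0.7193, 0.0000]
J3: z=[0.6947, 0.7193, 0.0000] o=[-0.4310, 0.7221, 0.0955] → [0.4810, -0.4645, 0.5856, 0.6947, 0.7193, 0.0000]
J4: z=[0.6947, 0.7193, 0.0000] o=[-0.3087, 1.4102, 0.7710] → [-0.0049, 0.0047, 0.1956, 0.6947, 0.7193, 0.0000]
J5: z=[0.0251, -0.0242, -0.9994] o=[-0.5890, 1.6810, 0.7574] → [-0.2481, -0.0305, -0.0055, 0.0251, -0.0242, -0.9994]
V = J·q̇ = [-0.0864, 0.0530, 0.0541, -0.5638, -0.5649, 0.4438]

-0.0864 0.0530 0.0541 -0.5638 -0.5649 0.4438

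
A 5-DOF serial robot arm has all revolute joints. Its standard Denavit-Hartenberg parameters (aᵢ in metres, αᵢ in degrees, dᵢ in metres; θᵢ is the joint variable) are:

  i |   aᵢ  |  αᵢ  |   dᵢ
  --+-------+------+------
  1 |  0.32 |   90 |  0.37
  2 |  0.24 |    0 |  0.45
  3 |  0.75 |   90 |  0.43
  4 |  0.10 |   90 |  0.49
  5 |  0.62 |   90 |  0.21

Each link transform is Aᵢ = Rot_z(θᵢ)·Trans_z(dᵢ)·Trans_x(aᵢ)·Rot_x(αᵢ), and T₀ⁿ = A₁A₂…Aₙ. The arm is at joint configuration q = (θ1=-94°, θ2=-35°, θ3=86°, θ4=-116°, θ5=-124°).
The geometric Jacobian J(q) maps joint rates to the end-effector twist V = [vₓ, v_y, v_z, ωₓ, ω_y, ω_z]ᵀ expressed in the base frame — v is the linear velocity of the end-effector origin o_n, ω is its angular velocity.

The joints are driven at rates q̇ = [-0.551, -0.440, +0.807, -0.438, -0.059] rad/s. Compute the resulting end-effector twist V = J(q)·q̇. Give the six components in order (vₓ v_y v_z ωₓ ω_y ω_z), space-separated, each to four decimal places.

o_n = [-1.2550, -0.8337, 0.7677]
J₁: ẑ×o_n = [0.8337, -1.2550, 0.0000], ω = ẑ
J2: z=[-0.9976, 0.0698, 0.0000] o=[-0.0223, -0.3192, 0.3700] → [0.0277, 0.3967, 0.5992, -0.9976, 0.0698, 0.0000]
J3: z=[-0.9976, 0.0698, 0.0000] o=[-0.4849, -0.4839, 0.2323] → [0.0373, 0.5340, 0.4026, -0.9976, 0.0698, 0.0000]
J4: z=[-0.0542, -0.7753, -0.6293] o=[-0.9468, -0.9248, 0.8152] → [0.0942, 0.1914, -0.2439, -0.0542, -0.7753, -0.6293]
J5: z=[-0.3978, 0.5948, -0.6985] o=[-0.8818, -1.2834, 0.4728] → [0.4895, 0.3780, 0.0431, -0.3978, 0.5948, -0.6985]
V = J·q̇ = [-0.5116, 0.8418, 0.1655, -0.3189, 0.3301, -0.2341]

-0.5116 0.8418 0.1655 -0.3189 0.3301 -0.2341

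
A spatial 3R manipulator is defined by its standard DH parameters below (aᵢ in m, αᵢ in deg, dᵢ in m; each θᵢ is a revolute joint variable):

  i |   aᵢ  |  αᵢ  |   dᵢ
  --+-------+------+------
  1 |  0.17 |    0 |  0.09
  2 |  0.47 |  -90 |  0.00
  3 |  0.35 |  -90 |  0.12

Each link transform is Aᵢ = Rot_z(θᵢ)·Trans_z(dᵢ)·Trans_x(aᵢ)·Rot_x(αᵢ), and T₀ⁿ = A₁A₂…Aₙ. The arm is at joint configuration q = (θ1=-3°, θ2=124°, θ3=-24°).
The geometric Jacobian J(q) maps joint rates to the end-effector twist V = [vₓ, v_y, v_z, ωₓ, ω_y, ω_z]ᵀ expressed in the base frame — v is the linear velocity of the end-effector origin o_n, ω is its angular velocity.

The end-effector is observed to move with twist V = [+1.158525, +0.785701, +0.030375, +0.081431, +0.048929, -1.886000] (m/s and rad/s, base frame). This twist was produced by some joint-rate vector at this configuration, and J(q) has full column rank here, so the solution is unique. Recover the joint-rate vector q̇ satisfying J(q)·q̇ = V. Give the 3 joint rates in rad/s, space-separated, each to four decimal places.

o_n = [-0.3398, 0.6062, 0.2324]
J₁: ẑ×o_n = [-0.6062, -0.3398, 0.0000], ω = ẑ
J2: z=[0.0000, 0.0000, 1.0000] o=[0.1698, -0.0089, 0.0900] → [-0.6151, -0.5096, 0.0000, 0.0000, 0.0000, 1.0000]
J3: z=[-0.8572, -0.5150, 0.0000] o=[-0.0723, 0.3940, 0.0900] → [-0.0733, 0.1220, -0.3197, -0.8572, -0.5150, 0.0000]
q̇ = J⁺·V = [-0.9650, -0.9210, -0.0950]

-0.9650 -0.9210 -0.0950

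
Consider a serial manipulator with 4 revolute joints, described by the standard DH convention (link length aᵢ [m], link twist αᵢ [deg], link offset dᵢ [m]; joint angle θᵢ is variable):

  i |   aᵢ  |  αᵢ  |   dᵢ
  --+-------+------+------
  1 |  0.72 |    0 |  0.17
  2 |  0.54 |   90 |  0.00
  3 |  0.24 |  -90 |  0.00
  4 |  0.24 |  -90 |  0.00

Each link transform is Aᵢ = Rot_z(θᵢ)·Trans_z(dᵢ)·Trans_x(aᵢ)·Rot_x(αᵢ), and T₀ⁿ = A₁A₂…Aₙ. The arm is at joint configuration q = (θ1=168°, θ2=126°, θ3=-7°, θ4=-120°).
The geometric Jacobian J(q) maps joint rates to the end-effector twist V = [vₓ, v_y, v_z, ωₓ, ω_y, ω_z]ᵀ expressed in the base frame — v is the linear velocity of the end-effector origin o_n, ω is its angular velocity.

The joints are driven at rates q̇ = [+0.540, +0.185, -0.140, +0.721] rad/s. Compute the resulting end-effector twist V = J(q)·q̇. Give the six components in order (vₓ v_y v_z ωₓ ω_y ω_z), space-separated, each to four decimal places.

o_n = [-0.6261, -0.5370, 0.1554]
J₁: ẑ×o_n = [0.5370, -0.6261, 0.0000], ω = ẑ
J2: z=[0.0000, 0.0000, 1.0000] o=[-0.7043, 0.1497, 0.1700] → [0.6867, 0.0782, -0.0000, 0.0000, 0.0000, 1.0000]
J3: z=[-0.9135, -0.4067, 0.0000] o=[-0.4846, -0.3436, 0.1700] → [0.0059, -0.0134, 0.1191, -0.9135, -0.4067, 0.0000]
J4: z=[0.0496, -0.1113, 0.9925] o=[-0.3877, -0.5612, 0.1408] → [-0.0257, -0.2373, -0.0253, 0.0496, -0.1113, 0.9925]
V = J·q̇ = [0.3976, -0.4928, -0.0349, 0.1636, -0.0233, 1.4406]

0.3976 -0.4928 -0.0349 0.1636 -0.0233 1.4406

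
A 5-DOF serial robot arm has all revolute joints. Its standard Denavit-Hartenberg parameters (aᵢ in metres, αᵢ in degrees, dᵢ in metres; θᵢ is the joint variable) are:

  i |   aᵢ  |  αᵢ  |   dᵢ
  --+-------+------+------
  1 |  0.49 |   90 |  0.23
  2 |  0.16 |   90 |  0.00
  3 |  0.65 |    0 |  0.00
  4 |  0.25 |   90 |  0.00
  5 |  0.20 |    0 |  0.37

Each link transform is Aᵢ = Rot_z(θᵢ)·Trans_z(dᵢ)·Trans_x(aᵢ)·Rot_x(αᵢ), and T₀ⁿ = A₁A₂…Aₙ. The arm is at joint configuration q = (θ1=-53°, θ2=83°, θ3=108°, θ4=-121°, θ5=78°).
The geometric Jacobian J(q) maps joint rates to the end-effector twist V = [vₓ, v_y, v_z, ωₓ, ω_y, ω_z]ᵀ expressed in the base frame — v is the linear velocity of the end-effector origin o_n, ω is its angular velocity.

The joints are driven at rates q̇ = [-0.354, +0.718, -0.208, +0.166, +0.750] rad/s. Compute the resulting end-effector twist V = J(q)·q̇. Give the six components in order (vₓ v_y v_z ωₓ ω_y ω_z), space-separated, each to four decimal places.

-0.3349 -0.0797 0.1176 -0.0273 0.0574 -0.5163

o_n = [0.2701, -0.6776, 0.3650]
J₁: ẑ×o_n = [0.6776, 0.2701, -0.0000], ω = ẑ
J2: z=[-0.7986, -0.6018, 0.0000] o=[0.2949, -0.3913, 0.2300] → [-0.0812, 0.1078, 0.2137, -0.7986, -0.6018, 0.0000]
J3: z=[0.5973, -0.7927, -0.1219] o=[0.3066, -0.4069, 0.3888] → [-0.0141, 0.0187, -0.1906, 0.5973, -0.7927, -0.1219]
J4: z=[0.5973, -0.7927, -0.1219] o=[-0.2018, -0.7594, 0.1894] → [-0.1292, -0.1624, 0.4229, 0.5973, -0.7927, -0.1219]
J5: z=[0.7617, 0.6083, -0.2233] o=[-0.1390, -0.7493, 0.4312] → [-0.0243, -0.0409, -0.1943, 0.7617, 0.6083, -0.2233]
V = J·q̇ = [-0.3349, -0.0797, 0.1176, -0.0273, 0.0574, -0.5163]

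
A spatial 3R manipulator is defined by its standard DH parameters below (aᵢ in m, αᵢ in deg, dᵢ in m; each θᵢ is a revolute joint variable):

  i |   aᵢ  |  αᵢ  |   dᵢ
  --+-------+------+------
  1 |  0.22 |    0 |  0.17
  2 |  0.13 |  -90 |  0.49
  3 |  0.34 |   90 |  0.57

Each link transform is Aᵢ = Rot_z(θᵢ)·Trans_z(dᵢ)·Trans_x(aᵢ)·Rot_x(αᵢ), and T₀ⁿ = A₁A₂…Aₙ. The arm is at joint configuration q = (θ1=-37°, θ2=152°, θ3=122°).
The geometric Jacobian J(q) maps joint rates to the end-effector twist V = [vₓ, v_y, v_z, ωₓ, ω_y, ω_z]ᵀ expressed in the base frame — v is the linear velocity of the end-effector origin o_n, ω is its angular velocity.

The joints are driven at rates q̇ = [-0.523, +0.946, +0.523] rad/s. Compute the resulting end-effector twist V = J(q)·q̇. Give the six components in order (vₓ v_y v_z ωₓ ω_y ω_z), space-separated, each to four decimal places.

0.1156 -0.4381 0.0942 -0.4740 -0.2210 0.4230

o_n = [-0.3197, -0.4188, 0.3717]
J₁: ẑ×o_n = [0.4188, -0.3197, 0.0000], ω = ẑ
J2: z=[0.0000, 0.0000, 1.0000] o=[0.1757, -0.1324, 0.1700] → [0.2864, -0.4954, 0.0000, 0.0000, 0.0000, 1.0000]
J3: z=[-0.9063, -0.4226, 0.0000] o=[0.1208, -0.0146, 0.6600] → [0.1219, -0.2613, 0.1802, -0.9063, -0.4226, 0.0000]
V = J·q̇ = [0.1156, -0.4381, 0.0942, -0.4740, -0.2210, 0.4230]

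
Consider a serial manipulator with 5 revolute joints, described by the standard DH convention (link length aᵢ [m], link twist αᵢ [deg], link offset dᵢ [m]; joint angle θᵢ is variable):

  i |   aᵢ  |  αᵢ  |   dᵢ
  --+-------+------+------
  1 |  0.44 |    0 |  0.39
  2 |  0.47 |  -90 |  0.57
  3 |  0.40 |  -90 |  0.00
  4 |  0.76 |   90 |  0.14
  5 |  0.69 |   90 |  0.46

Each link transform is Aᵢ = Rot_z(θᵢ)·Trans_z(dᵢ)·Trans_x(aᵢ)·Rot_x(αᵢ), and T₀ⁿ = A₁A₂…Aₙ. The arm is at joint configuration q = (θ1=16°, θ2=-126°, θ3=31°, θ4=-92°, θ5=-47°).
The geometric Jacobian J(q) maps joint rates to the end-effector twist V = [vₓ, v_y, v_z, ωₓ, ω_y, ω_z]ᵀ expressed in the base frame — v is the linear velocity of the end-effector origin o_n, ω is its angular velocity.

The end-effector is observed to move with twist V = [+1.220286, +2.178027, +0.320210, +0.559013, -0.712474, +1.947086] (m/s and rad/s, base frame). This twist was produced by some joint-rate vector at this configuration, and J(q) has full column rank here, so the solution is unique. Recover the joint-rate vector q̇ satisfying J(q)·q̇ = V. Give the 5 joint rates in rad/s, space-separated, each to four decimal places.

0.7670 0.9390 0.7590 -0.4530 -0.2860

o_n = [1.3686, -0.8293, 1.3254]
J₁: ẑ×o_n = [0.8293, 1.3686, -0.0000], ω = ẑ
J2: z=[0.0000, 0.0000, 1.0000] o=[0.4230, 0.1213, 0.3900] → [0.9506, 0.9457, -0.0000, 0.0000, 0.0000, 1.0000]
J3: z=[0.9397, -0.3420, 0.0000] o=[0.2622, -0.3204, 0.9600] → [-0.1250, -0.3434, -0.0998, 0.9397, -0.3420, 0.0000]
J4: z=[0.1762, 0.4840, -0.8572] o=[0.1449, -0.6426, 0.7540] → [0.1165, -1.1496, -0.6251, 0.1762, 0.4840, -0.8572]
J5: z=[0.2602, 0.8169, 0.5147] o=[0.8911, -0.8132, 0.6476] → [0.5620, 0.0694, -0.3943, 0.2602, 0.8169, 0.5147]
q̇ = J⁺·V = [0.7670, 0.9390, 0.7590, -0.4530, -0.2860]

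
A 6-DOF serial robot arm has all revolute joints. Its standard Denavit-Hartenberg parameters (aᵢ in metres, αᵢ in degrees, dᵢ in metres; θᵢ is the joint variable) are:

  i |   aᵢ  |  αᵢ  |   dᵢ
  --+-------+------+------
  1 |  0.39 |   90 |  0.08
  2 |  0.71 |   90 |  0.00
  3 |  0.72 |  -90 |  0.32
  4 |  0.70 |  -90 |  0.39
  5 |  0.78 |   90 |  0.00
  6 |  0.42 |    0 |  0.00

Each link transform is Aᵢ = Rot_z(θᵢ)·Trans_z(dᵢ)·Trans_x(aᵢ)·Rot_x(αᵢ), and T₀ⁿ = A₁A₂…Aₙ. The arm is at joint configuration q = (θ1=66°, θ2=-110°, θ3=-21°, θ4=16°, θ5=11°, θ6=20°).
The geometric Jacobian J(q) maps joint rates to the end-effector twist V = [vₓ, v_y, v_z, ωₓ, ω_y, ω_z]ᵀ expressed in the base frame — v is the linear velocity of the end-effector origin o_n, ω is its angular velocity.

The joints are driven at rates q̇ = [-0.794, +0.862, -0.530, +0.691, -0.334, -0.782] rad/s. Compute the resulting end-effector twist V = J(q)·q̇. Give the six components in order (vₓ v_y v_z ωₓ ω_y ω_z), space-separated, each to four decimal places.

o_n = [-0.8069, -0.0241, -2.9151]
J₁: ẑ×o_n = [0.0241, -0.8069, 0.0000], ω = ẑ
J2: z=[0.9135, -0.4067, 0.0000] o=[0.1586, 0.3563, 0.0800] → [1.2182, 2.7362, -0.7402, 0.9135, -0.4067, 0.0000]
J3: z=[-0.3822, -0.8585, 0.3420] o=[0.0599, 0.1344, -0.5872] → [2.0526, -1.1862, -0.6835, -0.3822, -0.8585, 0.3420]
J4: z=[0.8030, -0.4917, -0.3368] o=[-0.3917, -0.2453, -1.1094] → [0.9624, 1.5899, -0.0265, 0.8030, -0.4917, -0.3368]
J5: z=[0.4934, 0.8654, -0.0870] o=[-0.3124, -0.3697, -1.8970] → [-0.8510, 0.5454, 0.5985, 0.4934, 0.8654, -0.0870]
J6: z=[0.7245, -0.4643, -0.5095] o=[-0.6878, -0.2227, -2.5648] → [0.2639, 0.3145, 0.0887, 0.7245, -0.4643, -0.5095]
V = J·q̇ = [0.6860, 4.2985, -0.5633, 0.8136, -0.1614, -0.7805]

0.6860 4.2985 -0.5633 0.8136 -0.1614 -0.7805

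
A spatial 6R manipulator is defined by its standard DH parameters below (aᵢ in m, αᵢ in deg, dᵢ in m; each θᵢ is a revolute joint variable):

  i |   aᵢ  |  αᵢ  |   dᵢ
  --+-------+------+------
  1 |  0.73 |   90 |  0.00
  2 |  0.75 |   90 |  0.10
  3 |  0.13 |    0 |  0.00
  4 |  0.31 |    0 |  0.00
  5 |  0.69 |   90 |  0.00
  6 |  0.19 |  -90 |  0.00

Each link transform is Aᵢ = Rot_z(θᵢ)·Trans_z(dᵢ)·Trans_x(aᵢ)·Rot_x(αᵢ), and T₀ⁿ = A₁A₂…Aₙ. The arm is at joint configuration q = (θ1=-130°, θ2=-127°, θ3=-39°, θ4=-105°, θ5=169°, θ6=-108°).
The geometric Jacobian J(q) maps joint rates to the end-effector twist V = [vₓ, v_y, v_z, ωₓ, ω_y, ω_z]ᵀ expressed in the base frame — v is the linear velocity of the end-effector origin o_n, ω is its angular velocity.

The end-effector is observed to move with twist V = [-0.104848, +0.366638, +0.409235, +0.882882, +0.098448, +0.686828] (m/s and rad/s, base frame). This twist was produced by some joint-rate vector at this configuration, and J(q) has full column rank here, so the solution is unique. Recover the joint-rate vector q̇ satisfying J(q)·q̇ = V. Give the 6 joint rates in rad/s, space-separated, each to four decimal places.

0.3320 -0.3910 -0.9030 0.7890 0.8410 0.2450

o_n = [-0.1872, -0.0632, -1.0450]
J₁: ẑ×o_n = [0.0632, -0.1872, 0.0000], ω = ẑ
J2: z=[-0.7660, 0.6428, 0.0000] o=[-0.4692, -0.5592, 0.0000] → [-0.6717, -0.8006, -0.5612, -0.7660, 0.6428, 0.0000]
J3: z=[0.5134, 0.6118, 0.6018] o=[-0.2557, -0.1492, -0.5990] → [-0.3246, 0.2702, 0.0022, 0.5134, 0.6118, 0.6018]
J4: z=[0.5134, 0.6118, 0.6018] o=[-0.1540, -0.1552, -0.6797] → [-0.2789, 0.1676, 0.0675, 0.5134, 0.6118, 0.6018]
J5: z=[0.5134, 0.6118, 0.6018] o=[-0.1114, -0.3879, -0.4794] → [-0.5415, 0.2448, 0.2131, 0.5134, 0.6118, 0.6018]
J6: z=[0.8578, -0.3877, -0.3375] o=[-0.0929, 0.0878, -0.9788] → [-0.0253, 0.0887, -0.1661, 0.8578, -0.3877, -0.3375]
q̇ = J⁺·V = [0.3320, -0.3910, -0.9030, 0.7890, 0.8410, 0.2450]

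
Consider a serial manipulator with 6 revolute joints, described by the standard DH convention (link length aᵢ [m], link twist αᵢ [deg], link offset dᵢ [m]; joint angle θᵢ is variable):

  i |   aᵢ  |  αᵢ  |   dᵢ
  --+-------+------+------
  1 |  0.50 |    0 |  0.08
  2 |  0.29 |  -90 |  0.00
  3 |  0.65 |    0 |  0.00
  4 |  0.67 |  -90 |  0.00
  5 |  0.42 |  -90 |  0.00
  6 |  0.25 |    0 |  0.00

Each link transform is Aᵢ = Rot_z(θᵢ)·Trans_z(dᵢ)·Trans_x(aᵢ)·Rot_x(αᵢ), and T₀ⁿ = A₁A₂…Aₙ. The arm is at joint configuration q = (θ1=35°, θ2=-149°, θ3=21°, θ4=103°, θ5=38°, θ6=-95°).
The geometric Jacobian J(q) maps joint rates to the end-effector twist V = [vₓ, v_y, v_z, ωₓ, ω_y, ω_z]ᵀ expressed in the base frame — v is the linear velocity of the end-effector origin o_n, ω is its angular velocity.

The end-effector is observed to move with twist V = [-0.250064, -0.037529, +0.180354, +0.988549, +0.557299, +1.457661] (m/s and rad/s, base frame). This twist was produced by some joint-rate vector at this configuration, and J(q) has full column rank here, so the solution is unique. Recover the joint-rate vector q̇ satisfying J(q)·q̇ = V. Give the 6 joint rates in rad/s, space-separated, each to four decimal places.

o_n = [0.1286, 0.2584, -0.8293]
J₁: ẑ×o_n = [-0.2584, 0.1286, 0.0000], ω = ẑ
J2: z=[0.0000, 0.0000, 1.0000] o=[0.4096, 0.2868, 0.0800] → [0.0284, -0.2810, 0.0000, 0.0000, 0.0000, 1.0000]
J3: z=[0.9135, -0.4067, 0.0000] o=[0.2916, 0.0219, 0.0800] → [0.3698, 0.8307, 0.1498, 0.9135, -0.4067, 0.0000]
J4: z=[0.9135, -0.4067, 0.0000] o=[0.0448, -0.5325, -0.1529] → [0.2751, 0.6179, 0.7566, 0.9135, -0.4067, 0.0000]
J5: z=[0.3372, 0.7574, 0.5592] o=[0.1972, -0.1902, -0.7084] → [-0.3424, 0.0024, 0.2032, 0.3372, 0.7574, 0.5592]
J6: z=[-0.8599, 0.0060, 0.5104] o=[0.0362, 0.0840, -0.9828] → [-0.0881, 0.1791, -0.1505, -0.8599, 0.0060, 0.5104]
q̇ = J⁺·V = [0.4960, 0.7800, 0.4050, -0.1880, 0.8570, -0.5830]

0.4960 0.7800 0.4050 -0.1880 0.8570 -0.5830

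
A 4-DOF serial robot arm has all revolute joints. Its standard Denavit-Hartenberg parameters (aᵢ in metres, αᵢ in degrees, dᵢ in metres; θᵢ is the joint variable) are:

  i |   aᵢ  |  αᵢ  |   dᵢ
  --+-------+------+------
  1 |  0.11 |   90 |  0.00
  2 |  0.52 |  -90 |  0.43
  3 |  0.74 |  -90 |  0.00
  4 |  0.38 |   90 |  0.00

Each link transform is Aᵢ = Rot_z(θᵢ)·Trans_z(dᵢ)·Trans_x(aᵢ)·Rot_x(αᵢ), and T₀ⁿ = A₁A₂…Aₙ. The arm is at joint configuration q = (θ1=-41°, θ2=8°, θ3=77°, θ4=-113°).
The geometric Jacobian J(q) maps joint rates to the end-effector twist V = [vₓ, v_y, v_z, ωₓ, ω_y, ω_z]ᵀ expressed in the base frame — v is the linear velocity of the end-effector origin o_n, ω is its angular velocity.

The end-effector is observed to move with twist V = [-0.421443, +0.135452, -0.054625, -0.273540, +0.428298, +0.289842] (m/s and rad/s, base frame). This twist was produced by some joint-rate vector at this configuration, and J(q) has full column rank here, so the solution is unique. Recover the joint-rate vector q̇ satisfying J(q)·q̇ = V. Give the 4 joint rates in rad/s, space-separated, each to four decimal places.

o_n = [0.6304, -0.3540, 0.4373]
J₁: ẑ×o_n = [0.3540, 0.6304, -0.0000], ω = ẑ
J2: z=[-0.6561, -0.7547, 0.0000] o=[0.0830, -0.0722, 0.0000] → [-0.3300, 0.2869, 0.5980, -0.6561, -0.7547, 0.0000]
J3: z=[-0.1050, 0.0913, 0.9903] o=[0.1895, -0.7345, 0.0724] → [-0.3435, 0.4749, -0.0802, -0.1050, 0.0913, 0.9903]
J4: z=[-0.5806, 0.8028, -0.1356] o=[0.7870, -0.2985, 0.0955] → [0.2668, 0.2197, 0.1580, -0.5806, 0.8028, -0.1356]
q̇ = J⁺·V = [-0.6020, -0.0610, 0.9510, 0.3680]

-0.6020 -0.0610 0.9510 0.3680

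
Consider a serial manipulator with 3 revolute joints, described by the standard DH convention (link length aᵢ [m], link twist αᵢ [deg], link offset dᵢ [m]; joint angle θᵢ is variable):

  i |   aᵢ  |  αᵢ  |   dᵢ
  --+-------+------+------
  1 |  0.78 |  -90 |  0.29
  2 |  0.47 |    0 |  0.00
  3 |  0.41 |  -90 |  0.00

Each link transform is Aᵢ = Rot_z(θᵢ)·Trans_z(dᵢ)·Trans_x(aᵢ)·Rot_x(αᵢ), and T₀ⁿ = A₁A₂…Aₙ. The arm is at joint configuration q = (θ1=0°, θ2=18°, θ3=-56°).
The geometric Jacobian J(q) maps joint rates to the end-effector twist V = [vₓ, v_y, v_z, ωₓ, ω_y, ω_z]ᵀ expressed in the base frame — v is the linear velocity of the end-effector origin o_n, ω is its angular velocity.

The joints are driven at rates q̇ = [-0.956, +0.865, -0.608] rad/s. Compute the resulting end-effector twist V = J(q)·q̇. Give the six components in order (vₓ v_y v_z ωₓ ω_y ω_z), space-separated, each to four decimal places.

-0.0608 -1.4819 -0.4697 0.0000 0.2570 -0.9560

o_n = [1.5501, -0.0000, 0.3972]
J₁: ẑ×o_n = [0.0000, 1.5501, -0.0000], ω = ẑ
J2: z=[0.0000, 1.0000, 0.0000] o=[0.7800, 0.0000, 0.2900] → [0.1072, 0.0000, -0.7701, 0.0000, 1.0000, 0.0000]
J3: z=[0.0000, 1.0000, 0.0000] o=[1.2270, 0.0000, 0.1448] → [0.2524, 0.0000, -0.3231, 0.0000, 1.0000, 0.0000]
V = J·q̇ = [-0.0608, -1.4819, -0.4697, 0.0000, 0.2570, -0.9560]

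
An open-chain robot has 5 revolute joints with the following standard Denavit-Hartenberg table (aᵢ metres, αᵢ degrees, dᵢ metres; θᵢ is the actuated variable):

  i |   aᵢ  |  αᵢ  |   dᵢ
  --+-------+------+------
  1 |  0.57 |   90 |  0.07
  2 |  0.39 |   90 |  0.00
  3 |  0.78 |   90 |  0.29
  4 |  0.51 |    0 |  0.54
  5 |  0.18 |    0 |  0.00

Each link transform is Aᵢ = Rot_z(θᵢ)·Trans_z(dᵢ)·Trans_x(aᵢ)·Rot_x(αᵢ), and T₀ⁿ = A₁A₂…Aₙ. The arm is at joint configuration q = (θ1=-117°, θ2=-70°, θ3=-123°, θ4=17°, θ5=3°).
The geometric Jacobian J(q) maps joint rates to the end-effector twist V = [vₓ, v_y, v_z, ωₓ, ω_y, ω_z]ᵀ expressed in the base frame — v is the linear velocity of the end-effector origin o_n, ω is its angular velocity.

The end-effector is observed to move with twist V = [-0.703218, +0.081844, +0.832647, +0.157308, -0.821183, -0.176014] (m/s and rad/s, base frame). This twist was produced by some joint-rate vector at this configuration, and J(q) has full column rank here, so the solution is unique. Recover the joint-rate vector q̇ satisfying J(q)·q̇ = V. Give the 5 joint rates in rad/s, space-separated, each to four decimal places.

o_n = [0.8978, -0.2446, 0.6932]
J₁: ẑ×o_n = [0.2446, 0.8978, -0.0000], ω = ẑ
J2: z=[-0.8910, 0.4540, 0.0000] o=[-0.2588, -0.5079, 0.0700] → [0.2829, 0.5553, -0.7596, -0.8910, 0.4540, 0.0000]
J3: z=[0.4266, 0.8373, -0.3420] o=[-0.3193, -0.6267, -0.2965] → [0.9593, -0.8385, -0.8560, 0.4266, 0.8373, -0.3420]
J4: z=[-0.3551, 0.5028, 0.7881] o=[0.4532, -0.5514, 0.0035] → [0.1050, 0.5952, -0.3325, -0.3551, 0.5028, 0.7881]
J5: z=[-0.3551, 0.5028, 0.7881] o=[0.7308, -0.2598, 0.6277] → [0.0209, 0.1548, -0.0894, -0.3551, 0.5028, 0.7881]
q̇ = J⁺·V = [-0.0870, -0.3120, -0.5900, -0.2370, -0.1320]

-0.0870 -0.3120 -0.5900 -0.2370 -0.1320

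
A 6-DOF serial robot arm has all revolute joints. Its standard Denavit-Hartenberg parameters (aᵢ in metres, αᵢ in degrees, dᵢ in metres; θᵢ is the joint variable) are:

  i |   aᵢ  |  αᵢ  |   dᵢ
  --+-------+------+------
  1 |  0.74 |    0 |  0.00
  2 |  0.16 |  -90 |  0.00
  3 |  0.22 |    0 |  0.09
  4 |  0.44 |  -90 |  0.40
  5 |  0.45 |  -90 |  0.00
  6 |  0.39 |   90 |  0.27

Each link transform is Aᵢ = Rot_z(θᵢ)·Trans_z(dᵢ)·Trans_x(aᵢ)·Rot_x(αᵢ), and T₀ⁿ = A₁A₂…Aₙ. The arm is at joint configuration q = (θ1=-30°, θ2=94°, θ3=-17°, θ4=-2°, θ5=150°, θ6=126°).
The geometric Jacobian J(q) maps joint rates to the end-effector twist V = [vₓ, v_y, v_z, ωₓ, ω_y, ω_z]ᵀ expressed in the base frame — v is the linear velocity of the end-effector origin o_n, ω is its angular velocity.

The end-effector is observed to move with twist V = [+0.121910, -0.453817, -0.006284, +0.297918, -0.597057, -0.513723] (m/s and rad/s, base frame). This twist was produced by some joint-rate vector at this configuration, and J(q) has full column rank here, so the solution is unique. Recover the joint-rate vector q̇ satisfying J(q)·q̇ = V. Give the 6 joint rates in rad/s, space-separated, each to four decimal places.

o_n = [0.2540, 0.2362, 0.3997]
J₁: ẑ×o_n = [-0.2362, 0.2540, 0.0000], ω = ẑ
J2: z=[0.0000, 0.0000, 1.0000] o=[0.6409, -0.3700, 0.0000] → [-0.6062, -0.3869, 0.0000, 0.0000, 0.0000, 1.0000]
J3: z=[-0.8988, 0.4384, 0.0000] o=[0.7110, -0.2262, 0.0000] → [0.1752, 0.3593, -0.2153, -0.8988, 0.4384, 0.0000]
J4: z=[-0.8988, 0.4384, 0.0000] o=[0.7223, 0.0024, 0.0643] → [0.1470, 0.3014, -0.0049, -0.8988, 0.4384, 0.0000]
J5: z=[0.1427, 0.2926, -0.9455] o=[0.5452, 0.5516, 0.2076] → [-0.2420, 0.2479, 0.0402, 0.1427, 0.2926, -0.9455]
J6: z=[-0.9856, -0.0453, -0.1628] o=[0.5859, 0.1218, 0.0807] → [0.0042, 0.3684, -0.1278, -0.9856, -0.0453, -0.1628]
q̇ = J⁺·V = [-0.8520, 0.0360, -0.3730, -0.6510, -0.4180, 0.5710]

-0.8520 0.0360 -0.3730 -0.6510 -0.4180 0.5710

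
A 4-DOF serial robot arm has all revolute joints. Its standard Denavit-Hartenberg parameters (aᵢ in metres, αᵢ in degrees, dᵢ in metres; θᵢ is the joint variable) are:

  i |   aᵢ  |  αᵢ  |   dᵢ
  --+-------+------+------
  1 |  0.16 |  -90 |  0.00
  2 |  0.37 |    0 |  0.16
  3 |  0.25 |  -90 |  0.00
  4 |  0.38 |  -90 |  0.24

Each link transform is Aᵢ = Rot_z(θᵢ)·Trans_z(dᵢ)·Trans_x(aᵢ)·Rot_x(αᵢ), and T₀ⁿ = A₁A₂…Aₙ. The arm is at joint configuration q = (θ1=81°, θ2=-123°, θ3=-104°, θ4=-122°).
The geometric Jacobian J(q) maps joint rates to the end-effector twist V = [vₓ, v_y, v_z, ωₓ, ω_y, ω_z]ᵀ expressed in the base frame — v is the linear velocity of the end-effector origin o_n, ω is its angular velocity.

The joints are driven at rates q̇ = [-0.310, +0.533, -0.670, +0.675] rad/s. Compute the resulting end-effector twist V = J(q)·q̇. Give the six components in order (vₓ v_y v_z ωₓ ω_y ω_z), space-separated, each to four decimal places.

o_n = [-0.5155, -0.1717, 0.4384]
J₁: ẑ×o_n = [0.1717, -0.5155, 0.0000], ω = ẑ
J2: z=[-0.9877, 0.1564, 0.0000] o=[0.0250, 0.1580, 0.0000] → [0.0686, 0.4330, 0.4102, -0.9877, 0.1564, 0.0000]
J3: z=[-0.9877, 0.1564, 0.0000] o=[-0.1645, -0.0160, 0.3103] → [0.0200, 0.1265, 0.2087, -0.9877, 0.1564, 0.0000]
J4: z=[-0.1144, -0.7223, 0.6820] o=[-0.1912, -0.1844, 0.1275] → [-0.2333, -0.1856, -0.2357, -0.1144, -0.7223, 0.6820]
V = J·q̇ = [-0.1876, 0.1806, -0.0803, 0.0581, -0.5090, 0.1503]

-0.1876 0.1806 -0.0803 0.0581 -0.5090 0.1503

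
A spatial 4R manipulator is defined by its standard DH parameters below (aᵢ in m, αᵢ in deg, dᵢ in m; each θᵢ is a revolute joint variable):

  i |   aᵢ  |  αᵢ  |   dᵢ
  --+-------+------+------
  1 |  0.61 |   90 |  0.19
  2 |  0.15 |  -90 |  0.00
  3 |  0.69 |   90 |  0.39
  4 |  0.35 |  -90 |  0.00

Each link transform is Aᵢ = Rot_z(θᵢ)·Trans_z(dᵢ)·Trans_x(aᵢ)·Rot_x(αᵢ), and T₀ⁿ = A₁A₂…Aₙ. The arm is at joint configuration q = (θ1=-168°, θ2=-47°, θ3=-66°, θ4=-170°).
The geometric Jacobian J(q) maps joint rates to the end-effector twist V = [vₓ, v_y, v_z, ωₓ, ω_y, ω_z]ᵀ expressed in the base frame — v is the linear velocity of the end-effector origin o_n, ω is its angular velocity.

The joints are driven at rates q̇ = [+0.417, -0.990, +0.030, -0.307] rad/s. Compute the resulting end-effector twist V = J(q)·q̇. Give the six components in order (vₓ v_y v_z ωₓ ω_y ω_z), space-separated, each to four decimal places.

o_n = [-1.0915, 0.0905, 0.2021]
J₁: ẑ×o_n = [-0.0905, -1.0915, 0.0000], ω = ẑ
J2: z=[-0.2079, 0.9781, 0.0000] o=[-0.5967, -0.1268, 0.1900] → [0.0118, 0.0025, 0.4389, -0.2079, 0.9781, 0.0000]
J3: z=[-0.7154, -0.1521, 0.6820] o=[-0.6967, -0.1481, 0.0803] → [-0.1812, -0.1821, -0.2307, -0.7154, -0.1521, 0.6820]
J4: z=[0.5249, 0.5274, 0.6681] o=[-1.2940, 0.3694, 0.1410] → [0.2185, 0.1032, -0.2532, 0.5249, 0.5274, 0.6681]
V = J·q̇ = [-0.1220, -0.4948, -0.3637, 0.0232, -1.1348, 0.2323]

-0.1220 -0.4948 -0.3637 0.0232 -1.1348 0.2323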